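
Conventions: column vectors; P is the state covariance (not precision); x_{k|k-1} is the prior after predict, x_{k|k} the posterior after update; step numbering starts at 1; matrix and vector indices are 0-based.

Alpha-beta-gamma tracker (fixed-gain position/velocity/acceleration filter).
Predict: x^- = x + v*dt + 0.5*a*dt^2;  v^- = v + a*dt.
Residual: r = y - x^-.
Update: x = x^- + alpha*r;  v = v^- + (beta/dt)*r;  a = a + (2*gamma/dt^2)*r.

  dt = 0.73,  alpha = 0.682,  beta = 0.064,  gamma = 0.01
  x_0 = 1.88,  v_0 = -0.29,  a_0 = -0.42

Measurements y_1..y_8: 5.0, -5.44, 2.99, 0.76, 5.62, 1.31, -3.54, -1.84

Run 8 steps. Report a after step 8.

a_post = -0.2686

step 1: x_pred=1.5564  r=3.4436  x^+=3.9049  v^+=-0.2947  a^+=-0.2908
step 2: x_pred=3.6123  r=-9.0523  x^+=-2.5614  v^+=-1.3006  a^+=-0.6305
step 3: x_pred=-3.6788  r=6.6688  x^+=0.8693  v^+=-1.1762  a^+=-0.3802
step 4: x_pred=-0.0906  r=0.8506  x^+=0.4895  v^+=-1.3792  a^+=-0.3483
step 5: x_pred=-0.6101  r=6.2301  x^+=3.6388  v^+=-1.0872  a^+=-0.1145
step 6: x_pred=2.8147  r=-1.5047  x^+=1.7885  v^+=-1.3027  a^+=-0.1709
step 7: x_pred=0.7920  r=-4.3320  x^+=-2.1624  v^+=-1.8073  a^+=-0.3335
step 8: x_pred=-3.5706  r=1.7306  x^+=-2.3903  v^+=-1.8990  a^+=-0.2686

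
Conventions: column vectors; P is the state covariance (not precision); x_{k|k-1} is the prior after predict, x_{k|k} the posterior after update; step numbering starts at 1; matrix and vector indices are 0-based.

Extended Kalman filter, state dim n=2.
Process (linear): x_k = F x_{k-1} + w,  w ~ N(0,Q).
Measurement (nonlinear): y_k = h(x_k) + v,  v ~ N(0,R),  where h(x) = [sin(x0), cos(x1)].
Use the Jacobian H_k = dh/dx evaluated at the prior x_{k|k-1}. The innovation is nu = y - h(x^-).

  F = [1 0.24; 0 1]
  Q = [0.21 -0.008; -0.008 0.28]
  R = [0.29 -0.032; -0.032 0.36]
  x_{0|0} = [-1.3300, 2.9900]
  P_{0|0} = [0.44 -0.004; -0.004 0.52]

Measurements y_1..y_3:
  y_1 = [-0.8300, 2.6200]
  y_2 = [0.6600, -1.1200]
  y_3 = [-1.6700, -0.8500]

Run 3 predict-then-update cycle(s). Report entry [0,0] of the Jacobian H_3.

H_jac[0,0] = 0.5435

step 1: x^-=[-0.6124, 2.9900]  P^-=[0.6780 0.1128; 0.1128 0.8000]  H_jac=[0.8183 0.0000; 0.0000 -0.1510]  S=[0.7440 -0.0459; -0.0459 0.3782]  K=[0.7486 0.0459; 0.1051 -0.3066]  nu=[-0.2552, 3.6085]  x^+=[-0.6379, 1.8567]  P^+=[0.2635 0.0492; 0.0492 0.7533]
step 2: x^-=[-0.1922, 1.8567]  P^-=[0.5405 0.2220; 0.2220 1.0333]  H_jac=[0.9816 0.0000; 0.0000 -0.9594]  S=[0.8108 -0.2411; -0.2411 1.3111]  K=[0.6411 -0.0446; 0.0465 -0.7476]  nu=[0.8511, -0.8380]  x^+=[0.3908, 2.5227]  P^+=[0.1909 0.0381; 0.0381 0.2821]
step 3: x^-=[0.9962, 2.5227]  P^-=[0.4354 0.0978; 0.0978 0.5621]  H_jac=[0.5435 0.0000; 0.0000 -0.5801]  S=[0.4186 -0.0628; -0.0628 0.5492]  K=[0.5594 -0.0393; 0.0385 -0.5893]  nu=[-2.5094, -0.0355]  x^+=[-0.4062, 2.4470]  P^+=[0.3008 0.0553; 0.0553 0.3678]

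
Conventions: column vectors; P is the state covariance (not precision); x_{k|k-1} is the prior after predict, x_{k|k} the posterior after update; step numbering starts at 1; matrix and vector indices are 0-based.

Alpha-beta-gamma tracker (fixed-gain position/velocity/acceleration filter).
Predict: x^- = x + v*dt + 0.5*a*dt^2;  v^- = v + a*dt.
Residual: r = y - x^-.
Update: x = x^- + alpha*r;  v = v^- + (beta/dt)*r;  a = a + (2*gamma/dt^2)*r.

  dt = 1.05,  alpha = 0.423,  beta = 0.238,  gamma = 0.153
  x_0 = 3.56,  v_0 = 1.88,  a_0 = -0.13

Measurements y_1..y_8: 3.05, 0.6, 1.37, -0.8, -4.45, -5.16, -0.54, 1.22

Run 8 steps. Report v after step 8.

v_post = 6.5398

step 1: x_pred=5.4623  r=-2.4123  x^+=4.4419  v^+=1.1967  a^+=-0.7995
step 2: x_pred=5.2577  r=-4.6577  x^+=3.2875  v^+=-0.6986  a^+=-2.0923
step 3: x_pred=1.4006  r=-0.0306  x^+=1.3877  v^+=-2.9024  a^+=-2.1008
step 4: x_pred=-2.8179  r=2.0179  x^+=-1.9644  v^+=-4.6509  a^+=-1.5407
step 5: x_pred=-7.6971  r=3.2471  x^+=-6.3236  v^+=-5.5326  a^+=-0.6395
step 6: x_pred=-12.4853  r=7.3253  x^+=-9.3867  v^+=-4.5437  a^+=1.3937
step 7: x_pred=-13.3893  r=12.8493  x^+=-7.9540  v^+=-0.1678  a^+=4.9600
step 8: x_pred=-5.3961  r=6.6161  x^+=-2.5975  v^+=6.5398  a^+=6.7963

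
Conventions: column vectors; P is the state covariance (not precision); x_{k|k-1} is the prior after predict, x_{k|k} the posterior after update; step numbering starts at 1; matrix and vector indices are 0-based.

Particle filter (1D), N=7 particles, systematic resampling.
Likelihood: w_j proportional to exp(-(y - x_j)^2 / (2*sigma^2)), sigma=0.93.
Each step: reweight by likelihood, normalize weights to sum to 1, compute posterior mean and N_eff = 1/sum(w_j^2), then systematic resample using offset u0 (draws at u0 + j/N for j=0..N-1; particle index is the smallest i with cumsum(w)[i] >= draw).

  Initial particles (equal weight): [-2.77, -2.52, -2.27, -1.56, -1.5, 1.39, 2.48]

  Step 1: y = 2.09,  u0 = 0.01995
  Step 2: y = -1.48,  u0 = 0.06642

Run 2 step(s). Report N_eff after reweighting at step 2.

N_eff = 4.0810

step 1: w=[0.0000, 0.0000, 0.0000, 0.0003, 0.0003, 0.4510, 0.5483]  mean=1.9858  Neff=1.9837  idx=[5, 5, 5, 5, 6, 6, 6]
step 2: w=[0.2475, 0.2475, 0.2475, 0.2475, 0.0033, 0.0033, 0.0033]  mean=1.4009  Neff=4.0810  idx=[0, 0, 1, 2, 2, 3, 3]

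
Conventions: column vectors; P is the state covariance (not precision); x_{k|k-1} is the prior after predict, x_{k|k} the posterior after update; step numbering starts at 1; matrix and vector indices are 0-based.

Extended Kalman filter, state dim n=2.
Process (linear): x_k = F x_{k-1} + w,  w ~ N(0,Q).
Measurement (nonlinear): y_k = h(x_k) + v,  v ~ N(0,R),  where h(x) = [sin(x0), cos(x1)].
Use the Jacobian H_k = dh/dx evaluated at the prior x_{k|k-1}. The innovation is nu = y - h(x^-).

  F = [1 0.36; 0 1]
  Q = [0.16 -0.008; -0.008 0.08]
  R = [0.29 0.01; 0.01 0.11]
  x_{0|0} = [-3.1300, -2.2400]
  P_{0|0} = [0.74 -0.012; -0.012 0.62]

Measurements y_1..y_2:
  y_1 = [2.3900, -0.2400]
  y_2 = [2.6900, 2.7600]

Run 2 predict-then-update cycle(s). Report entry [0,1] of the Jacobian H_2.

H_jac[0,1] = 0.0000

step 1: x^-=[-3.9364, -2.2400]  P^-=[0.9717 0.2032; 0.2032 0.7000]  H_jac=[-0.7004 0.0000; 0.0000 0.7843]  S=[0.7667 -0.1016; -0.1016 0.5406]  K=[-0.8703 0.1312; -0.0523 1.0057]  nu=[1.6763, 0.3804]  x^+=[-5.3454, -1.9452]  P^+=[0.3585 0.0073; 0.0073 0.1404]
step 2: x^-=[-6.0456, -1.9452]  P^-=[0.5419 0.0498; 0.0498 0.2204]  H_jac=[0.9719 0.0000; 0.0000 0.9307]  S=[0.8019 0.0551; 0.0551 0.3009]  K=[0.6544 0.0344; 0.0138 0.6791]  nu=[2.4547, 3.1257]  x^+=[-4.3318, 0.2114]  P^+=[0.1956 0.0111; 0.0111 0.0804]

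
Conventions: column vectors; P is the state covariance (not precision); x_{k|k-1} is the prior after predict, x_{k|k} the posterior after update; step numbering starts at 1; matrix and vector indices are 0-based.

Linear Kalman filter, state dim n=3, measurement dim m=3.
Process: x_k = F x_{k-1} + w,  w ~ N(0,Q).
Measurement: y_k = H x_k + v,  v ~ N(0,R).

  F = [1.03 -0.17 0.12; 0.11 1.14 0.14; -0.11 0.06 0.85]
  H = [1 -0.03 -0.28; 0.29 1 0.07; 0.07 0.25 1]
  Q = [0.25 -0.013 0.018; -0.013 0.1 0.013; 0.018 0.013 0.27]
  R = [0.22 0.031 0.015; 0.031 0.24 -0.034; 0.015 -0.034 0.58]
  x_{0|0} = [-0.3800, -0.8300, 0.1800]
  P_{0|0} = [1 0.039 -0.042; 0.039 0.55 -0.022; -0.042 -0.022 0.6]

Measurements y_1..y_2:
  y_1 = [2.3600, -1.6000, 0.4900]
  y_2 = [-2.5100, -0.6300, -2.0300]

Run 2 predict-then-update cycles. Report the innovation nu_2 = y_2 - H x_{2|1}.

step 1: x^-=[-0.2287, -0.9628, 0.1450]  P^-=[1.3123 0.0398 -0.0698; 0.0398 0.8401 0.0805; -0.0698 0.0805 0.7227]  S=[1.6277 0.3897 -0.1684; 0.3897 1.2255 0.3203; -0.1684 0.3203 1.3935]  K=[0.8168 0.0505 0.1101; -0.1839 0.7541 0.0150; -0.1129 -0.0090 0.5180]  nu=[2.6004, -0.5810, 0.6017]  x^+=[1.9321, -1.8701, 0.1682]  P^+=[0.2010 -0.0293 0.0676; -0.0293 0.1878 -0.0646; 0.0676 -0.0646 0.3105]
step 2: x^-=[2.3282, -1.8959, -0.1817]  P^-=[0.5027 -0.0519 0.0898; -0.0519 0.3267 0.0060; 0.0898 0.0060 0.4786]  S=[0.7135 0.1034 -0.0117; 0.1034 0.5857 0.1165; -0.0117 0.1165 1.0952]  K=[0.6687 0.0318 0.1060; -0.1698 0.5597 0.0153; -0.0601 0.0350 0.4397]  nu=[-4.9459, 0.6034, -1.5373]  x^+=[-1.1229, -0.7420, -0.5396]  P^+=[0.1673 -0.0284 0.0658; -0.0284 0.1400 -0.0457; 0.0658 -0.0457 0.2598]

innov = [-4.9459, 0.6034, -1.5373]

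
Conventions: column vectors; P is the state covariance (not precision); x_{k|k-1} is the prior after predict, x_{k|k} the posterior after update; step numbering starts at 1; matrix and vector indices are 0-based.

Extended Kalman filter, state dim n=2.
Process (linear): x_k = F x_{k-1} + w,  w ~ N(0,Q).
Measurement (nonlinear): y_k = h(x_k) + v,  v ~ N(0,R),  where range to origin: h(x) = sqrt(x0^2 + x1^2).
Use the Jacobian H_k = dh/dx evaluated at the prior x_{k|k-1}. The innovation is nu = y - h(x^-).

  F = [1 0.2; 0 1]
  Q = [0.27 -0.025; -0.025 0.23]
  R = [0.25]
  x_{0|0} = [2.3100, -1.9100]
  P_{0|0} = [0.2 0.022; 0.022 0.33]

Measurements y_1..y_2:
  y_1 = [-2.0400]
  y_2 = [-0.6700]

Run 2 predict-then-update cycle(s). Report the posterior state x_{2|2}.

step 1: x^-=[1.9280, -1.9100]  P^-=[0.4920 0.0630; 0.0630 0.5600]  H_jac=[0.7104 -0.7038]  S=[0.7127]  K=[0.4282; -0.4902]  nu=[-4.7539]  x^+=[-0.1077, 0.4204]  P^+=[0.3613 0.2126; 0.2126 0.3887]
step 2: x^-=[-0.0236, 0.4204]  P^-=[0.7319 0.2654; 0.2654 0.6187]  H_jac=[-0.0561 0.9984]  S=[0.8393]  K=[0.2667; 0.7183]  nu=[-1.0911]  x^+=[-0.3146, -0.3633]  P^+=[0.6722 0.1046; 0.1046 0.1857]

x_post = [-0.3146, -0.3633]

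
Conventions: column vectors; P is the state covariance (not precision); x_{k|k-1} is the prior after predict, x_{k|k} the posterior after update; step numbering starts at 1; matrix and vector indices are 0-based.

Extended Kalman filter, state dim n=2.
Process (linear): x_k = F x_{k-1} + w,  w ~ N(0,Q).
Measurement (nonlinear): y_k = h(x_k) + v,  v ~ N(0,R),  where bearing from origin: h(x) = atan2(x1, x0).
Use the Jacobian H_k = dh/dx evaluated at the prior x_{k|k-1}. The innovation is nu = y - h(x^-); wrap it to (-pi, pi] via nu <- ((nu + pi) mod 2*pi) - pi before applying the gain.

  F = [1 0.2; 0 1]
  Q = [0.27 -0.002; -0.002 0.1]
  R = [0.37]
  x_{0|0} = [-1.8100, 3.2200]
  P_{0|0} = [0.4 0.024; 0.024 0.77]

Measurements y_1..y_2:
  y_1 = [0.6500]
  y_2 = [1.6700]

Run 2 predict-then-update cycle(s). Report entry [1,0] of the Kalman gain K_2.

K[1,0] = -0.1456

step 1: x^-=[-1.1660, 3.2200]  P^-=[0.7104 0.1760; 0.1760 0.8700]  H_jac=[-0.2746 -0.0994]  S=[0.4418]  K=[-0.4811; -0.3052]  nu=[-1.2682]  x^+=[-0.5558, 3.6070]  P^+=[0.6081 0.1111; 0.1111 0.8289]
step 2: x^-=[0.1656, 3.6070]  P^-=[0.9557 0.2749; 0.2749 0.9289]  H_jac=[-0.2767 0.0127]  S=[0.4414]  K=[-0.5912; -0.1456]  nu=[0.1451]  x^+=[0.0798, 3.5859]  P^+=[0.8015 0.2369; 0.2369 0.9195]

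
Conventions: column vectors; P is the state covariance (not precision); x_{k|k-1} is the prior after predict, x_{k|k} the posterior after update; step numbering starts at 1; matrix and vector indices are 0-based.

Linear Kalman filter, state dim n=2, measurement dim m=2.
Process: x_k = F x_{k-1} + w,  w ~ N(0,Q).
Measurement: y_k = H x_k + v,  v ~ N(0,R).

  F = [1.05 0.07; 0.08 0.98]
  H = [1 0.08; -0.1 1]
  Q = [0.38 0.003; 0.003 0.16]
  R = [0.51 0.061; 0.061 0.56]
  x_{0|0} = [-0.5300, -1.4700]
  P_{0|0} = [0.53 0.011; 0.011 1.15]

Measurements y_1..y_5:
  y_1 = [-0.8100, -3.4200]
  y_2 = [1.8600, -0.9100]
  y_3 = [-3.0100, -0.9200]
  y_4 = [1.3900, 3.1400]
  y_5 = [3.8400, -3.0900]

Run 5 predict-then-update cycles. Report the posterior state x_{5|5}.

step 1: x^-=[-0.6594, -1.4830]  P^-=[0.9716 0.1378; 0.1378 1.2696]  S=[1.5117 0.2021; 0.2021 1.8117]  K=[0.6568 -0.0508; 0.0667 0.6857]  nu=[-0.0320, -2.0029]  x^+=[-0.5786, -2.8586]  P^+=[0.3283 0.0444; 0.0444 0.3925]
step 2: x^-=[-0.8076, -2.8477]  P^-=[0.7504 0.1035; 0.1035 0.5460]  S=[1.2805 0.1323; 0.1323 1.0928]  K=[0.5973 -0.0463; 0.0651 0.4823]  nu=[2.8954, 1.8569]  x^+=[0.8359, -1.7636]  P^+=[0.2986 0.0404; 0.0404 0.2781]
step 3: x^-=[0.7542, -1.6615]  P^-=[0.7165 0.0889; 0.0889 0.4353]  S=[1.2435 0.1124; 0.1124 0.9847]  K=[0.5864 -0.0494; 0.0610 0.4261]  nu=[-3.6313, 0.8169]  x^+=[-1.4154, -1.5349]  P^+=[0.2930 0.0374; 0.0374 0.2461]
step 4: x^-=[-1.5936, -1.6175]  P^-=[0.7098 0.0832; 0.0832 0.4041]  S=[1.2357 0.1049; 0.1049 0.9545]  K=[0.5842 -0.0514; 0.0589 0.4081]  nu=[3.1130, 4.5981]  x^+=[-0.0114, 0.4424]  P^+=[0.2919 0.0361; 0.0361 0.2358]
step 5: x^-=[0.0190, 0.4326]  P^-=[0.7083 0.0810; 0.0810 0.3939]  S=[1.2338 0.1020; 0.1020 0.9448]  K=[0.5837 -0.0523; 0.0579 0.4021]  nu=[3.7864, -3.5207]  x^+=[2.4130, -0.7637]  P^+=[0.2916 0.0355; 0.0355 0.2323]

x_post = [2.4130, -0.7637]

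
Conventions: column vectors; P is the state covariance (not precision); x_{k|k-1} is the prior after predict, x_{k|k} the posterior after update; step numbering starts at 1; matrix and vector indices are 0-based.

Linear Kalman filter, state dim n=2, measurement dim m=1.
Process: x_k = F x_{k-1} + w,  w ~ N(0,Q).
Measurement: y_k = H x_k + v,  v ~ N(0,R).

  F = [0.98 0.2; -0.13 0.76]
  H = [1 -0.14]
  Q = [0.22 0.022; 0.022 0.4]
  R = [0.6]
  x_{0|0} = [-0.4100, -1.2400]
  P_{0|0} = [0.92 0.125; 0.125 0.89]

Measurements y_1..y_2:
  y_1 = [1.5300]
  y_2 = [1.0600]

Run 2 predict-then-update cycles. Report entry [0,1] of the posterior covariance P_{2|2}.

step 1: x^-=[-0.6498, -0.8891]  P^-=[1.1882 0.1299; 0.1299 0.9049]  S=[1.7695]  K=[0.6612; 0.0018]  nu=[2.0553]  x^+=[0.7091, -0.8853]  P^+=[0.4146 0.1278; 0.1278 0.9049]
step 2: x^-=[0.5179, -0.7650]  P^-=[0.7045 0.1986; 0.1986 0.9044]  S=[1.2666]  K=[0.5342; 0.0568]  nu=[0.4350]  x^+=[0.7503, -0.7403]  P^+=[0.3430 0.1601; 0.1601 0.9003]

P_post[0,1] = 0.1601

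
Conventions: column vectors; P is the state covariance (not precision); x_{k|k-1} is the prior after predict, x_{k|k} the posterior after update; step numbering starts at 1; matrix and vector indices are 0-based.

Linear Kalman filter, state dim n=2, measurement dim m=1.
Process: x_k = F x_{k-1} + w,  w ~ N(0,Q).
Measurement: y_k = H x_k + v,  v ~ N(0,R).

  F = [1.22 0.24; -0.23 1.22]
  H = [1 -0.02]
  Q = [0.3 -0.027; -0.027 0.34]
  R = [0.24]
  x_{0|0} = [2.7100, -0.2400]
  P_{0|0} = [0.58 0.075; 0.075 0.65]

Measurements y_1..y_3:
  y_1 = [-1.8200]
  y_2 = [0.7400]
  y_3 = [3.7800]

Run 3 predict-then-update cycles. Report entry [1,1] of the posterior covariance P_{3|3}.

P_post[1,1] = 3.0398

step 1: x^-=[3.2486, -0.9161]  P^-=[1.2446 0.1081; 0.1081 1.2961]  S=[1.4808]  K=[0.8390; 0.0555]  nu=[-5.0869]  x^+=[-1.0195, -1.1983]  P^+=[0.2022 0.0391; 0.0391 1.2915]
step 2: x^-=[-1.5314, -1.2274]  P^-=[0.6982 0.3505; 0.3505 2.2510]  S=[0.9251]  K=[0.7472; 0.3302]  nu=[2.2469]  x^+=[0.1474, -0.4854]  P^+=[0.1818 0.1223; 0.1223 2.1501]
step 3: x^-=[0.0633, -0.6261]  P^-=[0.7660 0.7268; 0.7268 3.4812]  S=[0.9783]  K=[0.7681; 0.6717]  nu=[3.7042]  x^+=[2.9085, 1.8621]  P^+=[0.1888 0.2220; 0.2220 3.0398]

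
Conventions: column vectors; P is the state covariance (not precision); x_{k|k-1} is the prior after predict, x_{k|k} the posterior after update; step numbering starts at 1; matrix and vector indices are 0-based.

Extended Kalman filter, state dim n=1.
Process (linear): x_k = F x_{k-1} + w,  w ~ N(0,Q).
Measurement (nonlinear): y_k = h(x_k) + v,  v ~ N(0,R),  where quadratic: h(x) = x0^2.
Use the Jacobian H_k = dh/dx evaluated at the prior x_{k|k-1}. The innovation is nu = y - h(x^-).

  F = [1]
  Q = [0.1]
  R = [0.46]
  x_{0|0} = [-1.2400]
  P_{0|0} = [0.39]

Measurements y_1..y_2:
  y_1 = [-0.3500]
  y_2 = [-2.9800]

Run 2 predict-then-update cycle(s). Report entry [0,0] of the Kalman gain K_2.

K[0,0] = -0.2804

step 1: x^-=[-1.2400]  P^-=[0.4900]  H_jac=[-2.4800]  S=[3.4737]  K=[-0.3498]  nu=[-1.8876]  x^+=[-0.5797]  P^+=[0.0649]
step 2: x^-=[-0.5797]  P^-=[0.1649]  H_jac=[-1.1593]  S=[0.6816]  K=[-0.2804]  nu=[-3.3160]  x^+=[0.3503]  P^+=[0.1113]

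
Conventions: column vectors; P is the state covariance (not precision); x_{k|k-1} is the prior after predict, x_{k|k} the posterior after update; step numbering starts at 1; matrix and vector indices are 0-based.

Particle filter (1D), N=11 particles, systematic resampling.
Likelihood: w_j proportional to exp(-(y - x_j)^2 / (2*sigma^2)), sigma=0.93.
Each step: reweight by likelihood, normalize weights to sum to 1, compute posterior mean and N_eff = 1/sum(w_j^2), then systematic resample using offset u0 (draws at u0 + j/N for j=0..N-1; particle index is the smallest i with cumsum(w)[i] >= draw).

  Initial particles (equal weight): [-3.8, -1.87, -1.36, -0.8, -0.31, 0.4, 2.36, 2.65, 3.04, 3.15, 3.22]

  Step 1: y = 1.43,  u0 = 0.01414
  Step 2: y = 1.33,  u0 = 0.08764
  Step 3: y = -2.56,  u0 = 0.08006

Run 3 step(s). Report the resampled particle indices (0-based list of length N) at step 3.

step 1: w=[0.0000, 0.0008, 0.0047, 0.0238, 0.0731, 0.2280, 0.2553, 0.1781, 0.0941, 0.0761, 0.0660]  mean=1.8547  Neff=5.7526  idx=[3, 5, 5, 5, 6, 6, 6, 7, 7, 8, 9]
step 2: w=[0.0159, 0.1325, 0.1325, 0.1325, 0.1183, 0.1183, 0.1183, 0.0798, 0.0798, 0.0403, 0.0322]  mean=1.6301  Neff=9.0721  idx=[1, 2, 2, 3, 4, 5, 5, 6, 7, 8, 10]
step 3: w=[0.2500, 0.2500, 0.2500, 0.2500, 0.0000, 0.0000, 0.0000, 0.0000, 0.0000, 0.0000, 0.0000]  mean=0.4003  Neff=4.0012  idx=[0, 0, 1, 1, 1, 2, 2, 2, 3, 3, 3]

resampled_idx = [0, 0, 1, 1, 1, 2, 2, 2, 3, 3, 3]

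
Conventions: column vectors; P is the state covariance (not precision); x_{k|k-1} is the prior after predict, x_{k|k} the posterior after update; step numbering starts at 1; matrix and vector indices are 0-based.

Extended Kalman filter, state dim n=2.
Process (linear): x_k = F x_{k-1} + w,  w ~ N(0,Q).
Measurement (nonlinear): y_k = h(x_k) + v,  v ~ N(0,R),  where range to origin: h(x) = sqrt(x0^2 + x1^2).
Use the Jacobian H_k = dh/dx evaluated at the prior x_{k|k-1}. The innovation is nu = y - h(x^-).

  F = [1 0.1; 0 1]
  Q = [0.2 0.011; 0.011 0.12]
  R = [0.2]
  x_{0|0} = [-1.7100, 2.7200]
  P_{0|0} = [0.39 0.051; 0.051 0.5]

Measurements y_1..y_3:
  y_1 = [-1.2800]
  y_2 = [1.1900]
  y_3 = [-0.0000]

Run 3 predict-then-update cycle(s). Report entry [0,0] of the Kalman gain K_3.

K[0,0] = -0.5985

step 1: x^-=[-1.4380, 2.7200]  P^-=[0.6052 0.1120; 0.1120 0.6200]  H_jac=[-0.4674 0.8841]  S=[0.7242]  K=[-0.2539; 0.6846]  nu=[-4.3567]  x^+=[-0.3320, -0.2625]  P^+=[0.5585 0.2379; 0.2379 0.2806]
step 2: x^-=[-0.3583, -0.2625]  P^-=[0.8089 0.2769; 0.2769 0.4006]  H_jac=[-0.8067 -0.5909]  S=[1.1303]  K=[-0.7221; -0.4071]  nu=[0.7459]  x^+=[-0.8969, -0.5661]  P^+=[0.2196 -0.0553; -0.0553 0.2133]
step 3: x^-=[-0.9535, -0.5661]  P^-=[0.4106 -0.0230; -0.0230 0.3333]  H_jac=[-0.8599 -0.5105]  S=[0.5703]  K=[-0.5985; -0.2637]  nu=[-1.1088]  x^+=[-0.2898, -0.2737]  P^+=[0.2063 -0.1130; -0.1130 0.2937]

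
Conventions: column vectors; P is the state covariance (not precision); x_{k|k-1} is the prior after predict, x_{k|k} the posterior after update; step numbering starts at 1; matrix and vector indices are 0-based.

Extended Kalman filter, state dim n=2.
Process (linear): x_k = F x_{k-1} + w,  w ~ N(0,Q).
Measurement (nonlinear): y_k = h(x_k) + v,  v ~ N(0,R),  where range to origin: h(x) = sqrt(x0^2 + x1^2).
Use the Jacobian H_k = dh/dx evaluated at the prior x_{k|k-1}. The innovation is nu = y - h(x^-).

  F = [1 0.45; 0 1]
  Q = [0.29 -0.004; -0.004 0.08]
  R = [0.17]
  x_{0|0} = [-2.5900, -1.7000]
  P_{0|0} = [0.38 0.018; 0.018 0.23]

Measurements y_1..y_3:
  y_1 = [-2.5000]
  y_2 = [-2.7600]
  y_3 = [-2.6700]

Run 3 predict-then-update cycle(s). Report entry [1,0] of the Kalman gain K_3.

K[1,0] = -0.2908

step 1: x^-=[-3.3550, -1.7000]  P^-=[0.7328 0.1175; 0.1175 0.3100]  H_jac=[-0.8920 -0.4520]  S=[0.9112]  K=[-0.7757; -0.2688]  nu=[-6.2611]  x^+=[1.5016, -0.0169]  P^+=[0.1846 -0.0725; -0.0725 0.2442]
step 2: x^-=[1.4940, -0.0169]  P^-=[0.4588 0.0334; 0.0334 0.3242]  H_jac=[0.9999 -0.0113]  S=[0.6280]  K=[0.7299; 0.0473]  nu=[-4.2541]  x^+=[-1.6110, -0.2182]  P^+=[0.1242 0.0117; 0.0117 0.3228]
step 3: x^-=[-1.7092, -0.2182]  P^-=[0.4901 0.1529; 0.1529 0.4028]  H_jac=[-0.9919 -0.1266]  S=[0.6971]  K=[-0.7252; -0.2908]  nu=[-4.3930]  x^+=[1.4765, 1.0592]  P^+=[0.1235 0.0059; 0.0059 0.3438]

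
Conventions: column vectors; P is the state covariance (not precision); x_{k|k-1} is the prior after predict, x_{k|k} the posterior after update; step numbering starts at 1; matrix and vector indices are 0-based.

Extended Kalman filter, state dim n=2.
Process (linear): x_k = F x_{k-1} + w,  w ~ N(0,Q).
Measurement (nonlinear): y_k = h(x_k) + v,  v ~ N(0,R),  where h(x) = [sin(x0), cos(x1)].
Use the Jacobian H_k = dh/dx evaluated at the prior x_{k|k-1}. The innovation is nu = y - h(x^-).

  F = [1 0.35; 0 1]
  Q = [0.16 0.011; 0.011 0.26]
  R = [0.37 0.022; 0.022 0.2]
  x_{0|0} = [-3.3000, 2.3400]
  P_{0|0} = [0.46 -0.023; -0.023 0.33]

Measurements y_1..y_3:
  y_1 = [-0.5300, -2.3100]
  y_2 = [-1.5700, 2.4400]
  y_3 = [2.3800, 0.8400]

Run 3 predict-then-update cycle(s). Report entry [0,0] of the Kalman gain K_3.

step 1: x^-=[-2.4810, 2.3400]  P^-=[0.6443 0.1035; 0.1035 0.5900]  H_jac=[-0.7896 0.0000; 0.0000 -0.7185]  S=[0.7717 0.0807; 0.0807 0.5046]  K=[-0.6548 -0.0426; -0.0183 -0.8372]  nu=[0.0836, -1.6144]  x^+=[-2.4669, 3.6901]  P^+=[0.3080 0.0319; 0.0319 0.2336]
step 2: x^-=[-1.1754, 3.6901]  P^-=[0.5190 0.1247; 0.1247 0.4936]  H_jac=[0.3852 0.0000; 0.0000 0.5214]  S=[0.4470 0.0470; 0.0470 0.3342]  K=[0.4332 0.1336; 0.0268 0.7664]  nu=[-0.6472, 3.2933]  x^+=[-1.0159, 6.1966]  P^+=[0.4237 0.0695; 0.0695 0.2951]
step 3: x^-=[1.1529, 6.1966]  P^-=[0.6685 0.1838; 0.1838 0.5551]  H_jac=[0.4058 0.0000; 0.0000 0.0865]  S=[0.4801 0.0285; 0.0285 0.2042]  K=[0.5651 -0.0009; 0.1426 0.2153]  nu=[1.4660, -0.1563]  x^+=[1.9816, 6.3720]  P^+=[0.5152 0.1417; 0.1417 0.5341]

K[0,0] = 0.5651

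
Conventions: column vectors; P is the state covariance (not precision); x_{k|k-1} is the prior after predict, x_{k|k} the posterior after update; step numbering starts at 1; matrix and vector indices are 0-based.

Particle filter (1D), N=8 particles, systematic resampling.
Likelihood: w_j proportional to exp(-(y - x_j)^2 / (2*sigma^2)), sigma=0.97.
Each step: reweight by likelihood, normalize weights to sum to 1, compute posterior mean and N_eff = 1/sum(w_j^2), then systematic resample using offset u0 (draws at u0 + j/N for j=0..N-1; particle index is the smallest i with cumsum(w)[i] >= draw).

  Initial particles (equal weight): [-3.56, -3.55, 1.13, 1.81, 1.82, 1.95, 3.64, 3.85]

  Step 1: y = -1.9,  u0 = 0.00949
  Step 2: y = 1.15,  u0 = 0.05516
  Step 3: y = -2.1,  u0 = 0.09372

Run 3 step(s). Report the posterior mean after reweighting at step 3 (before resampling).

step 1: w=[0.4859, 0.4945, 0.0160, 0.0014, 0.0013, 0.0008, 0.0000, 0.0000]  mean=-3.4609  Neff=2.0792  idx=[0, 0, 0, 0, 1, 1, 1, 1]
step 2: w=[0.1219, 0.1219, 0.1219, 0.1219, 0.1281, 0.1281, 0.1281, 0.1281]  mean=-3.5549  Neff=7.9950  idx=[0, 1, 2, 3, 4, 5, 6, 7]
step 3: w=[0.1240, 0.1240, 0.1240, 0.1240, 0.1260, 0.1260, 0.1260, 0.1260]  mean=-3.5550  Neff=7.9995  idx=[0, 1, 2, 3, 4, 5, 6, 7]

post_mean = -3.5550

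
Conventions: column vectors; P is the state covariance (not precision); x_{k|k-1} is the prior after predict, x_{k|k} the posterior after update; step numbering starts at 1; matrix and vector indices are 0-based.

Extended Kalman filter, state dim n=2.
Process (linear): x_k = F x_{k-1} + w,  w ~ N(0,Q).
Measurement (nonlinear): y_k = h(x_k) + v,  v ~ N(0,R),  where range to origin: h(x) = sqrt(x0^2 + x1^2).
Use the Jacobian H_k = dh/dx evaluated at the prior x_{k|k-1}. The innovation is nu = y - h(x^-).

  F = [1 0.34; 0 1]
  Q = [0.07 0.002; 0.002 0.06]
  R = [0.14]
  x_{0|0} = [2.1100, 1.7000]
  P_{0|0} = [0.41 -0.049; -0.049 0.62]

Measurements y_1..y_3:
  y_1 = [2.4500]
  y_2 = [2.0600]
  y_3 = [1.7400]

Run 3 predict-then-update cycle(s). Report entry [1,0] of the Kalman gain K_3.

K[1,0] = 0.4561

step 1: x^-=[2.6880, 1.7000]  P^-=[0.5184 0.1638; 0.1638 0.6800]  H_jac=[0.8452 0.5345]  S=[0.8525]  K=[0.6166; 0.5887]  nu=[-0.7305]  x^+=[2.2376, 1.2700]  P^+=[0.1943 -0.1457; -0.1457 0.3845]
step 2: x^-=[2.6694, 1.2700]  P^-=[0.2097 -0.0129; -0.0129 0.4445]  H_jac=[0.9030 0.4296]  S=[0.3830]  K=[0.4799; 0.4682]  nu=[-0.8961]  x^+=[2.2394, 0.8504]  P^+=[0.1215 -0.0990; -0.0990 0.3606]
step 3: x^-=[2.5286, 0.8504]  P^-=[0.1659 0.0256; 0.0256 0.4206]  H_jac=[0.9478 0.3188]  S=[0.3472]  K=[0.4763; 0.4561]  nu=[-0.9277]  x^+=[2.0867, 0.4273]  P^+=[0.0871 -0.0498; -0.0498 0.3483]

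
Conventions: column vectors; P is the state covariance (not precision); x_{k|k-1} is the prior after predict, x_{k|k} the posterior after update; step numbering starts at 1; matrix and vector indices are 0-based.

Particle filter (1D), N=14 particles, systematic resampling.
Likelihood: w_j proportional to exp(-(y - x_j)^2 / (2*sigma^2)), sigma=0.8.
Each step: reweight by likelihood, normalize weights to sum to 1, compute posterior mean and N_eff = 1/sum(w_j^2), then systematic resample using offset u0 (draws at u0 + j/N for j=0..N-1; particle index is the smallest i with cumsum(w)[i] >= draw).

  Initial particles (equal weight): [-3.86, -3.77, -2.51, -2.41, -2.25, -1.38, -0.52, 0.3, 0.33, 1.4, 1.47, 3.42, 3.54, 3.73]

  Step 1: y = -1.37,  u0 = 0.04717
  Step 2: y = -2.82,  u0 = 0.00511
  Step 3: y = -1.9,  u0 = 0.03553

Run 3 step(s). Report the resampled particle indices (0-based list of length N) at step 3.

resampled_idx = [0, 1, 2, 3, 4, 5, 6, 7, 8, 9, 10, 11, 12, 13]

step 1: w=[0.0025, 0.0035, 0.1151, 0.1365, 0.1735, 0.3177, 0.1807, 0.0360, 0.0332, 0.0008, 0.0006, 0.0000, 0.0000, 0.0000]  mean=-1.5397  Neff=5.0518  idx=[2, 2, 3, 4, 4, 4, 5, 5, 5, 5, 6, 6, 6, 8]
step 2: w=[0.1572, 0.1572, 0.1486, 0.1315, 0.1315, 0.1315, 0.0335, 0.0335, 0.0335, 0.0335, 0.0027, 0.0027, 0.0027, 0.0001]  mean=-2.2245  Neff=7.8164  idx=[0, 0, 0, 1, 1, 2, 2, 3, 3, 4, 4, 5, 6, 8]
step 3: w=[0.0648, 0.0648, 0.0648, 0.0648, 0.0648, 0.0708, 0.0708, 0.0788, 0.0788, 0.0788, 0.0788, 0.0788, 0.0702, 0.0702]  mean=-2.2348  Neff=13.9041  idx=[0, 1, 2, 3, 4, 5, 6, 7, 8, 9, 10, 11, 12, 13]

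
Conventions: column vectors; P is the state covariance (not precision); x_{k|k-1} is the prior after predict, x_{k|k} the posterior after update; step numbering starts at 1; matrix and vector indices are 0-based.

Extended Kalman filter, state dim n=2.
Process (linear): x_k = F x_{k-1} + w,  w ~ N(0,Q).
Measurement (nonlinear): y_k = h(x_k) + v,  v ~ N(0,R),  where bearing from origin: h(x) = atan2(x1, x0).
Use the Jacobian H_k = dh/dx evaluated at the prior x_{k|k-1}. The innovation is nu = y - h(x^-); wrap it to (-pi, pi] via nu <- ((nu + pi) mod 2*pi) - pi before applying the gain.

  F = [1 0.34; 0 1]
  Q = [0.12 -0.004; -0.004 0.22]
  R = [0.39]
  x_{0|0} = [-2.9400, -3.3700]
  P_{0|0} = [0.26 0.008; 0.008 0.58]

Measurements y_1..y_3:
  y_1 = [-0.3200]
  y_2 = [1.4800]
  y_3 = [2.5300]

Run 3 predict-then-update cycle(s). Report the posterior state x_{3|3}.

step 1: x^-=[-4.0858, -3.3700]  P^-=[0.4525 0.2012; 0.2012 0.8000]  H_jac=[0.1201 -0.1457]  S=[0.4065]  K=[0.0616; -0.2272]  nu=[2.1319]  x^+=[-3.9544, -3.8544]  P^+=[0.4509 0.2069; 0.2069 0.7790]
step 2: x^-=[-5.2649, -3.8544]  P^-=[0.8017 0.4678; 0.4678 0.9990]  H_jac=[0.0905 -0.1237]  S=[0.4014]  K=[0.0367; -0.2023]  nu=[-2.2935]  x^+=[-5.3491, -3.3905]  P^+=[0.8011 0.4707; 0.4707 0.9826]
step 3: x^-=[-6.5018, -3.3905]  P^-=[1.3548 0.8008; 0.8008 1.2026]  H_jac=[0.0631 -0.1209]  S=[0.4008]  K=[-0.0285; -0.2369]  nu=[-1.0923]  x^+=[-6.4707, -3.1317]  P^+=[1.3545 0.7981; 0.7981 1.1801]

x_post = [-6.4707, -3.1317]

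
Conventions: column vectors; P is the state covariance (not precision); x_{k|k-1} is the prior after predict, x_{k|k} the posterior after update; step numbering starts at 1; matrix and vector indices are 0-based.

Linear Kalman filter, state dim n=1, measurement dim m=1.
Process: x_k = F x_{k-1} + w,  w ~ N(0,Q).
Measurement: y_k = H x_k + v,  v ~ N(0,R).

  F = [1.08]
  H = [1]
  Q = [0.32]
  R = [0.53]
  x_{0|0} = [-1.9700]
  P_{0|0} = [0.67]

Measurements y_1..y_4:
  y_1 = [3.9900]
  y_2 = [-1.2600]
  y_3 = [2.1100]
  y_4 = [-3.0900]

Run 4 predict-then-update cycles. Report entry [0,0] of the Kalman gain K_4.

step 1: x^-=[-2.1276]  P^-=[1.1015]  S=[1.6315]  K=[0.6751]  nu=[6.1176]  x^+=[2.0027]  P^+=[0.3578]
step 2: x^-=[2.1629]  P^-=[0.7374]  S=[1.2674]  K=[0.5818]  nu=[-3.4229]  x^+=[0.1714]  P^+=[0.3084]
step 3: x^-=[0.1851]  P^-=[0.6797]  S=[1.2097]  K=[0.5619]  nu=[1.9249]  x^+=[1.2666]  P^+=[0.2978]
step 4: x^-=[1.3680]  P^-=[0.6673]  S=[1.1973]  K=[0.5574]  nu=[-4.4580]  x^+=[-1.1167]  P^+=[0.2954]

K[0,0] = 0.5574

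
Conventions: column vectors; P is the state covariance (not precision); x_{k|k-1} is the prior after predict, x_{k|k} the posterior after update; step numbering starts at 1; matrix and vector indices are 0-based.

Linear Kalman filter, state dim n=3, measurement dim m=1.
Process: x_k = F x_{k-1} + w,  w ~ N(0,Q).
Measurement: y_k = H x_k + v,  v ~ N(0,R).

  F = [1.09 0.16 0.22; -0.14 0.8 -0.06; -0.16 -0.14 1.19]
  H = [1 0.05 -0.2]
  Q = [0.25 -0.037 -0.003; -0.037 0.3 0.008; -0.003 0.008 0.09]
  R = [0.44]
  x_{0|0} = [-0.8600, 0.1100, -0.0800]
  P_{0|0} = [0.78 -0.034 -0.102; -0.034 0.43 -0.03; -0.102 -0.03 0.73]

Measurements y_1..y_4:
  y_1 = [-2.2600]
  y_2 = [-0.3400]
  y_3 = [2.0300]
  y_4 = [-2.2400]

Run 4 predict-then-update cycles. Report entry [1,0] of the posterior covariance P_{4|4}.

step 1: x^-=[-0.9374, 0.2132, 0.0270]  P^-=[1.1602 -0.1347 -0.0850; -0.1347 0.6019 -0.0839; -0.0850 -0.0839 1.1995]  S=[1.6719]  K=[0.7001; -0.0525; -0.1968]  nu=[-1.3279]  x^+=[-1.8670, 0.2829, 0.2884]  P^+=[0.3408 -0.0732 0.1454; -0.0732 0.5973 -0.1012; 0.1454 -0.1012 1.1347]
step 2: x^-=[-1.9263, 0.4704, 0.6023]  P^-=[0.7621 -0.1206 0.4016; -0.1206 0.7216 -0.2444; 0.4016 -0.2444 1.6923]  S=[1.1038]  K=[0.6122; -0.0323; 0.0461]  nu=[1.6833]  x^+=[-0.8958, 0.4161, 0.6799]  P^+=[0.3484 -0.0988 0.3704; -0.0988 0.7204 -0.2427; 0.3704 -0.2427 1.6900]
step 3: x^-=[-0.7602, 0.4175, 0.8942]  P^-=[0.8903 -0.1802 0.8089; -0.1802 0.8256 -0.4661; 0.8089 -0.4661 2.4416]  S=[1.0978]  K=[0.6554; -0.0416; 0.2707]  nu=[2.9482]  x^+=[1.1721, 0.2948, 1.6924]  P^+=[0.4187 -0.1502 0.6140; -0.1502 0.8237 -0.4537; 0.6140 -0.4537 2.3612]
step 4: x^-=[1.6971, -0.0298, 1.7851]  P^-=[1.0930 -0.2888 1.2529; -0.2888 0.9314 -0.7594; 1.2529 -0.7594 3.3711]  S=[1.1553]  K=[0.7167; -0.0783; 0.4680]  nu=[-3.5786]  x^+=[-0.8675, 0.2503, 0.1103]  P^+=[0.4996 -0.2241 0.8654; -0.2241 0.9244 -0.7171; 0.8654 -0.7171 3.1181]

P_post[1,0] = -0.2241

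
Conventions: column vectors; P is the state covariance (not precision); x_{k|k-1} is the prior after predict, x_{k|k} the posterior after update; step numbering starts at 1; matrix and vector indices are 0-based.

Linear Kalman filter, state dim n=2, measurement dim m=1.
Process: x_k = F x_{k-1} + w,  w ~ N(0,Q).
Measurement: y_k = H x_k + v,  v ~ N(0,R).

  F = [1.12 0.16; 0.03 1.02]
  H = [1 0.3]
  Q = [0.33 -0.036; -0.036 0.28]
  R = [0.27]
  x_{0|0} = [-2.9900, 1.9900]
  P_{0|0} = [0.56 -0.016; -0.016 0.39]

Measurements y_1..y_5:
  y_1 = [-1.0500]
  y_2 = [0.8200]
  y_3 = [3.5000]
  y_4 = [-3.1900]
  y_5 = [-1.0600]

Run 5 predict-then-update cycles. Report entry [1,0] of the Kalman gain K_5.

K[1,0] = 0.3703

step 1: x^-=[-3.0304, 1.9401]  P^-=[1.0367 0.0281; 0.0281 0.6853]  S=[1.3853]  K=[0.7545; 0.1687]  nu=[1.3984]  x^+=[-1.9754, 2.1760]  P^+=[0.2482 -0.1482; -0.1482 0.6459]
step 2: x^-=[-1.8642, 2.1603]  P^-=[0.6047 -0.0923; -0.0923 0.9431]  S=[0.9042]  K=[0.6382; 0.2108]  nu=[2.0362]  x^+=[-0.5649, 2.5896]  P^+=[0.2365 -0.2139; -0.2139 0.9029]
step 3: x^-=[-0.2183, 2.6244]  P^-=[0.5731 -0.1261; -0.1261 1.2065]  S=[0.8760]  K=[0.6110; 0.2692]  nu=[2.9310]  x^+=[1.5726, 3.4134]  P^+=[0.2460 -0.2702; -0.2702 1.1430]
step 4: x^-=[2.3074, 3.5289]  P^-=[0.5710 -0.1512; -0.1512 1.4529]  S=[0.8811]  K=[0.5966; 0.3231]  nu=[-6.5561]  x^+=[-1.6042, 1.4107]  P^+=[0.2574 -0.3210; -0.3210 1.3609]
step 5: x^-=[-1.5710, 1.3907]  P^-=[0.5727 -0.1735; -0.1735 1.6765]  S=[0.8894]  K=[0.5853; 0.3703]  nu=[0.0937]  x^+=[-1.5161, 1.4255]  P^+=[0.2679 -0.3664; -0.3664 1.5545]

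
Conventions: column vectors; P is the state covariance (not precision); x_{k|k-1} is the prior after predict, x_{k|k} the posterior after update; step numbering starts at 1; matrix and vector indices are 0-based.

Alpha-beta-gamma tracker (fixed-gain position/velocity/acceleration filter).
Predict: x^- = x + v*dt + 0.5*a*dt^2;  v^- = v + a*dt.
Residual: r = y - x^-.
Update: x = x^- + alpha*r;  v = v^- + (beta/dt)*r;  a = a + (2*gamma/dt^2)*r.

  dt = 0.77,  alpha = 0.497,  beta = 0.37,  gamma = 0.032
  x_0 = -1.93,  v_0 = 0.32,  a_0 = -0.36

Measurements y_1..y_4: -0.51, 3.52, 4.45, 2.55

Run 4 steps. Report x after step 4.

x_post = 4.5342

step 1: x_pred=-1.7903  r=1.2803  x^+=-1.1540  v^+=0.6580  a^+=-0.2218
step 2: x_pred=-0.7131  r=4.2331  x^+=1.3908  v^+=2.5213  a^+=0.2351
step 3: x_pred=3.4019  r=1.0481  x^+=3.9228  v^+=3.2060  a^+=0.3483
step 4: x_pred=6.4947  r=-3.9447  x^+=4.5342  v^+=1.5787  a^+=-0.0775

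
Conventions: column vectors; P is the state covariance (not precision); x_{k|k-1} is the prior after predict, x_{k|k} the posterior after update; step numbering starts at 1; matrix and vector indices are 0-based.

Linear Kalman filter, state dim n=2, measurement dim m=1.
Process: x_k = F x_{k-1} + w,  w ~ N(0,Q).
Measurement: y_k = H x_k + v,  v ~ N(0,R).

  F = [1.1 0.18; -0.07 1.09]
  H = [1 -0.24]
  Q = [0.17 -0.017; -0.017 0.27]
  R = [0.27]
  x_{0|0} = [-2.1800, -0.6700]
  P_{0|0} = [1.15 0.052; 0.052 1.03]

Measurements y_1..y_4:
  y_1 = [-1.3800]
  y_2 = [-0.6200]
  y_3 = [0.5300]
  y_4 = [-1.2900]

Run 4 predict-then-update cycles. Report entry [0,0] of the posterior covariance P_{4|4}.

P_post[0,0] = 0.4130

step 1: x^-=[-2.5186, -0.5777]  P^-=[1.6155 0.1582; 0.1582 1.4914]  S=[1.8954]  K=[0.8323; -0.1054]  nu=[1.0000]  x^+=[-1.6864, -0.6831]  P^+=[0.3026 0.3244; 0.3244 1.4704]
step 2: x^-=[-1.9780, -0.6265]  P^-=[0.7122 0.6331; 0.6331 1.9690]  S=[0.7918]  K=[0.7077; 0.2028]  nu=[1.2076]  x^+=[-1.1234, -0.3816]  P^+=[0.3157 0.5195; 0.5195 1.9364]
step 3: x^-=[-1.3044, -0.3373]  P^-=[0.8205 0.9549; 0.9549 2.4929]  S=[0.7757]  K=[0.7623; 0.4597]  nu=[1.7535]  x^+=[0.0322, 0.4688]  P^+=[0.3698 0.6831; 0.6831 2.3289]
step 4: x^-=[0.1198, 0.5088]  P^-=[0.9634 1.2219; 1.2219 2.9346]  S=[0.8159]  K=[0.8213; 0.6344]  nu=[-1.2877]  x^+=[-0.9378, -0.3081]  P^+=[0.4130 0.7968; 0.7968 2.6063]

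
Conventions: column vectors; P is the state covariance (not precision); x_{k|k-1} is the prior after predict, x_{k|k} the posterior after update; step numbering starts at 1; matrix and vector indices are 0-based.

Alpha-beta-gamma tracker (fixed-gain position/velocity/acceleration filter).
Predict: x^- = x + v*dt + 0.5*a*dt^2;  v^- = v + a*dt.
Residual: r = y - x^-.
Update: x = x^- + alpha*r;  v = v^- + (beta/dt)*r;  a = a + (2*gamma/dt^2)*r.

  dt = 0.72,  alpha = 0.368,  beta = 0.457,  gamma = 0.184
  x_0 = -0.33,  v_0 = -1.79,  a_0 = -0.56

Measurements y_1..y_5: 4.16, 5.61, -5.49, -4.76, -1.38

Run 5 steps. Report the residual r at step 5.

resid = 6.6402

step 1: x_pred=-1.7640  r=5.9240  x^+=0.4161  v^+=1.5669  a^+=3.6453
step 2: x_pred=2.4891  r=3.1209  x^+=3.6376  v^+=6.1724  a^+=5.8608
step 3: x_pred=9.6008  r=-15.0908  x^+=4.0474  v^+=0.8137  a^+=-4.8518
step 4: x_pred=3.3756  r=-8.1356  x^+=0.3817  v^+=-7.8435  a^+=-10.6271
step 5: x_pred=-8.0202  r=6.6402  x^+=-5.5766  v^+=-11.2804  a^+=-5.9134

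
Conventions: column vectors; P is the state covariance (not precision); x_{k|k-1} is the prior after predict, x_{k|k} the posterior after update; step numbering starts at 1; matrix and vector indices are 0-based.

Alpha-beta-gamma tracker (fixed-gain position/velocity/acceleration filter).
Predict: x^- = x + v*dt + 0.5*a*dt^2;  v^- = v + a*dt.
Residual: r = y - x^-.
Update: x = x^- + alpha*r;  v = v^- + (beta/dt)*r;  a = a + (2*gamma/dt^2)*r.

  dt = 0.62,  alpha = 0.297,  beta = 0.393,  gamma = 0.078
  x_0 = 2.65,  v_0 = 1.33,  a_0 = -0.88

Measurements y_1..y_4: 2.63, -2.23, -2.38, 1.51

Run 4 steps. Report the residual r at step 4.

step 1: x_pred=3.3055  r=-0.6755  x^+=3.1049  v^+=0.3562  a^+=-1.1541
step 2: x_pred=3.1039  r=-5.3339  x^+=1.5197  v^+=-3.7403  a^+=-3.3188
step 3: x_pred=-1.4371  r=-0.9429  x^+=-1.7172  v^+=-6.3956  a^+=-3.7014
step 4: x_pred=-6.3938  r=7.9038  x^+=-4.0464  v^+=-3.6805  a^+=-0.4938

resid = 7.9038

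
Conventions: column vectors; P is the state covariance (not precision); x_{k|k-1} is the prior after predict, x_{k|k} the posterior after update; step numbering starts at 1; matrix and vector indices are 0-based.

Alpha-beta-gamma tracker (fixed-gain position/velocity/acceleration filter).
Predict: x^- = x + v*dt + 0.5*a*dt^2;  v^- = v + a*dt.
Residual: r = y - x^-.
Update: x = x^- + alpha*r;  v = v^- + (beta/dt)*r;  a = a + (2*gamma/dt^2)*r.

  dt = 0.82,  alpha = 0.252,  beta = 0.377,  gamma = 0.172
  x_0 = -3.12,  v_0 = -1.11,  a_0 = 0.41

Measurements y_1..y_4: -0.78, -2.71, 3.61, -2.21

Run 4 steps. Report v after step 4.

v_post = 3.8832

step 1: x_pred=-3.8924  r=3.1124  x^+=-3.1080  v^+=0.6571  a^+=2.0023
step 2: x_pred=-1.8960  r=-0.8140  x^+=-2.1012  v^+=1.9248  a^+=1.5859
step 3: x_pred=0.0103  r=3.5997  x^+=0.9174  v^+=4.8801  a^+=3.4275
step 4: x_pred=6.0715  r=-8.2815  x^+=3.9845  v^+=3.8832  a^+=-0.8094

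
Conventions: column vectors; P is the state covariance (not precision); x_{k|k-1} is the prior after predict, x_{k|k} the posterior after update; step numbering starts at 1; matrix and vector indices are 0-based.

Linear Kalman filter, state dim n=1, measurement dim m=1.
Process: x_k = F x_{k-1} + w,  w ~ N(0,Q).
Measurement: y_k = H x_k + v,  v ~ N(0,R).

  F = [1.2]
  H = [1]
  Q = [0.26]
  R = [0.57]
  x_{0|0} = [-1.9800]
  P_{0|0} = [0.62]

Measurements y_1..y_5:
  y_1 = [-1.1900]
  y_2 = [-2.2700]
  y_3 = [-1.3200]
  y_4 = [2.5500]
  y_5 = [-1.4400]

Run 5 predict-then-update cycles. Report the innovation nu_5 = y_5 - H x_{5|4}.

step 1: x^-=[-2.3760]  P^-=[1.1528]  S=[1.7228]  K=[0.6691]  nu=[1.1860]  x^+=[-1.5824]  P^+=[0.3814]
step 2: x^-=[-1.8989]  P^-=[0.8092]  S=[1.3792]  K=[0.5867]  nu=[-0.3711]  x^+=[-2.1166]  P^+=[0.3344]
step 3: x^-=[-2.5399]  P^-=[0.7416]  S=[1.3116]  K=[0.5654]  nu=[1.2199]  x^+=[-1.8502]  P^+=[0.3223]
step 4: x^-=[-2.2202]  P^-=[0.7241]  S=[1.2941]  K=[0.5595]  nu=[4.7702]  x^+=[0.4489]  P^+=[0.3189]
step 5: x^-=[0.5387]  P^-=[0.7193]  S=[1.2893]  K=[0.5579]  nu=[-1.9787]  x^+=[-0.5652]  P^+=[0.3180]

innov = [-1.9787]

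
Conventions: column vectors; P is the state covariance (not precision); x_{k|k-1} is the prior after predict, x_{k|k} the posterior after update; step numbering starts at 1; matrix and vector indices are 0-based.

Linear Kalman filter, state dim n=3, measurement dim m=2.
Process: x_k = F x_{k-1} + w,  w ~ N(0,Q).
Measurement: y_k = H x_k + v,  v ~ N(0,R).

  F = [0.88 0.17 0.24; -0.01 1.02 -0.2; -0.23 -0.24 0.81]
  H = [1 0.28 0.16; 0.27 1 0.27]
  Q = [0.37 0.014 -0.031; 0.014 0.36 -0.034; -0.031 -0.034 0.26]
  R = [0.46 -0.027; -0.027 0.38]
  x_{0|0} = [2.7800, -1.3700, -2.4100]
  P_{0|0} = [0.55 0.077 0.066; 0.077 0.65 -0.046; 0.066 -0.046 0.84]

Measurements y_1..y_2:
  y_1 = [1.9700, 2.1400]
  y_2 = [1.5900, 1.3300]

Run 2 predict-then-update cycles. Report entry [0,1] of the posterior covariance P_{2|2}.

P_post[0,1] = -0.1113

step 1: x^-=[1.6351, -0.9432, -2.2627]  P^-=[0.9103 0.1291 0.0149; 0.1291 1.0874 -0.3835; 0.0149 -0.3835 0.8795]  S=[1.5207 0.6144; 0.6144 1.4626]  K=[0.6254 -0.0037; -0.0441 0.7150; 0.0854 -0.1330]  nu=[0.9610, 3.2527]  x^+=[2.2242, 1.3401, -2.6132]  P^+=[0.3183 -0.1000 -0.0158; -0.1000 0.3754 -0.2798; -0.0158 -0.2798 0.8564]
step 2: x^-=[1.5579, 1.8673, -2.9499]  P^-=[0.6173 -0.1105 0.0480; -0.1105 0.9010 -0.4859; 0.0480 -0.4859 0.9640]  S=[1.0825 0.2153; 0.2153 1.0812]  K=[0.5581 -0.0472; -0.0801 0.7004; 0.1044 -0.2175]  nu=[-0.0188, -0.1615]  x^+=[1.5551, 1.7557, -2.9167]  P^+=[0.2890 -0.1113 0.0010; -0.1113 0.3879 -0.3317; 0.0010 -0.3317 0.9108]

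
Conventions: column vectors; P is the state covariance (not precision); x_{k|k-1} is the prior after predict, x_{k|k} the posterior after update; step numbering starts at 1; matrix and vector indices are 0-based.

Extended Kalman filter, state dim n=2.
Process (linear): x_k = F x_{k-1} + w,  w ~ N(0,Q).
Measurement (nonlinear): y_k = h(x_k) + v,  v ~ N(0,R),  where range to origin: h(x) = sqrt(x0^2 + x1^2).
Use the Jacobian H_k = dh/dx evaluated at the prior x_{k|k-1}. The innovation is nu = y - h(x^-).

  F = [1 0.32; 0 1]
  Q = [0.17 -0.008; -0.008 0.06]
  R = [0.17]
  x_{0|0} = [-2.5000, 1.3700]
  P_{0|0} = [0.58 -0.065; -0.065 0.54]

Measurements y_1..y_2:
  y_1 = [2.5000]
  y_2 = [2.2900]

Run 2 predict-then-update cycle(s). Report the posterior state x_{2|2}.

step 1: x^-=[-2.0616, 1.3700]  P^-=[0.7637 0.0998; 0.0998 0.6000]  H_jac=[-0.8329 0.5535]  S=[0.7915]  K=[-0.7338; 0.3145]  nu=[0.0247]  x^+=[-2.0797, 1.3778]  P^+=[0.3375 0.2825; 0.2825 0.5217]
step 2: x^-=[-1.6388, 1.3778]  P^-=[0.7417 0.4414; 0.4414 0.5817]  H_jac=[-0.7654 0.6435]  S=[0.4106]  K=[-0.6909; 0.0887]  nu=[0.1490]  x^+=[-1.7418, 1.3910]  P^+=[0.5457 0.4666; 0.4666 0.5785]

x_post = [-1.7418, 1.3910]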